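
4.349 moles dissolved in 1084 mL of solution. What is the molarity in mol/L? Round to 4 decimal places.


Convert volume to liters: V_L = V_mL / 1000.
V_L = 1084 / 1000 = 1.084 L
M = n / V_L = 4.349 / 1.084
M = 4.01199262 mol/L, rounded to 4 dp:

4.0120 mol/L


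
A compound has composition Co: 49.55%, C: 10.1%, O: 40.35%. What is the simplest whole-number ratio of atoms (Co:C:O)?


Assume 100 g of compound, divide each mass% by atomic mass to get moles, then normalize by the smallest to get a raw atom ratio.
Moles per 100 g: Co: 49.55/58.933 = 0.8408, C: 10.1/12.011 = 0.8409, O: 40.35/15.999 = 2.522
Raw ratio (divide by min = 0.8408): Co: 1.0, C: 1.0, O: 3.0
Multiply by 1 to clear fractions: Co: 1.0 ~= 1, C: 1.0 ~= 1, O: 3.0 ~= 3
Reduce by GCD to get the simplest whole-number ratio:

1:1:3


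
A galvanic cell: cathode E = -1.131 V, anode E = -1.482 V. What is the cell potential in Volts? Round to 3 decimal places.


Standard cell potential: E_cell = E_cathode - E_anode.
E_cell = -1.131 - (-1.482)
E_cell = 0.351 V, rounded to 3 dp:

0.351 V


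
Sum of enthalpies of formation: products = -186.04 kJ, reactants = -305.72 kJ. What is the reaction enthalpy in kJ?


dH_rxn = sum(dH_f products) - sum(dH_f reactants)
dH_rxn = -186.04 - (-305.72)
dH_rxn = 119.68 kJ:

119.68 kJ


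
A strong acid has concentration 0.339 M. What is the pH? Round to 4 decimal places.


A strong acid dissociates completely, so [H+] equals the given concentration.
pH = -log10([H+]) = -log10(0.339)
pH = 0.4698003, rounded to 4 dp:

0.4698


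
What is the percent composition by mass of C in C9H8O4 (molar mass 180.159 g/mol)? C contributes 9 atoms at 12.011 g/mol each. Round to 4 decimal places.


pct = 100 * (n_elem * M_elem) / M_total
mass_contribution = 9 * 12.011 = 108.099 g/mol
pct = 100 * 108.099 / 180.159
pct = 60.00199823 %, rounded to 4 dp:

60.0020 %


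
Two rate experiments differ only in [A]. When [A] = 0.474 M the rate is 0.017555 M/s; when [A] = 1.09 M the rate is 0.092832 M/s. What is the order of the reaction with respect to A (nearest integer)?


Rate is proportional to [A]^n, so rate2/rate1 = ([A]2/[A]1)^n. Take logs to solve for n.
rate2/rate1 = 0.092832 / 0.017555 = 5.2881
[A]2/[A]1 = 1.09 / 0.474 = 2.2996
n = ln(5.2881) / ln(2.2996) = 2.0
Nearest integer order:

2


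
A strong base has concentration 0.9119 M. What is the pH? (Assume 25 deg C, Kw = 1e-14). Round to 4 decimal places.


A strong base dissociates completely, so [OH-] equals the given concentration.
pOH = -log10([OH-]) = -log10(0.9119) = 0.040053
pH = 14 - pOH = 14 - 0.040053
pH = 13.959947, rounded to 4 dp:

13.9599


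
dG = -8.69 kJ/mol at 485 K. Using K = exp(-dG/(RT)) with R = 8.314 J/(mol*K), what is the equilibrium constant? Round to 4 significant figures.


dG is in kJ/mol; multiply by 1000 to match R in J/(mol*K).
RT = 8.314 * 485 = 4032.29 J/mol
exponent = -dG*1000 / (RT) = -(-8.69*1000) / 4032.29 = 2.15510293
K = exp(2.15510293)
K = 8.6287783, rounded to 4 significant figures:

8.629


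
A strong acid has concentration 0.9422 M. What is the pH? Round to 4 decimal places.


A strong acid dissociates completely, so [H+] equals the given concentration.
pH = -log10([H+]) = -log10(0.9422)
pH = 0.0258569, rounded to 4 dp:

0.0259


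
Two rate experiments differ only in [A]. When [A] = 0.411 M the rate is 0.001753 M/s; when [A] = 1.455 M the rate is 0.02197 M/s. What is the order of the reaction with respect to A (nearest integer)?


Rate is proportional to [A]^n, so rate2/rate1 = ([A]2/[A]1)^n. Take logs to solve for n.
rate2/rate1 = 0.02197 / 0.001753 = 12.5328
[A]2/[A]1 = 1.455 / 0.411 = 3.5401
n = ln(12.5328) / ln(3.5401) = 2.0
Nearest integer order:

2


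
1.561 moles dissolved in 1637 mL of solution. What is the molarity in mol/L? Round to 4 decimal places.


Convert volume to liters: V_L = V_mL / 1000.
V_L = 1637 / 1000 = 1.637 L
M = n / V_L = 1.561 / 1.637
M = 0.95357361 mol/L, rounded to 4 dp:

0.9536 mol/L


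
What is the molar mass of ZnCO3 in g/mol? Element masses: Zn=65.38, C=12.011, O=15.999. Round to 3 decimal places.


M = sum(count * atomic_mass) over atoms.
M = 1*65.38 + 1*12.011 + 3*15.999
M = 65.38 + 12.011 + 47.997
M = 125.388 g/mol, rounded to 3 dp:

125.388 g/mol


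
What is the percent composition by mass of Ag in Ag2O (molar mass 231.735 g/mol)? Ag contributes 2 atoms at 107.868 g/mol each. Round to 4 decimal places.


pct = 100 * (n_elem * M_elem) / M_total
mass_contribution = 2 * 107.868 = 215.736 g/mol
pct = 100 * 215.736 / 231.735
pct = 93.09599327 %, rounded to 4 dp:

93.0960 %


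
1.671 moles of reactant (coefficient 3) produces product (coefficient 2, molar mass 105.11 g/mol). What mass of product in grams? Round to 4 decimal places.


Use the coefficient ratio to convert reactant moles to product moles, then multiply by the product's molar mass.
moles_P = moles_R * (coeff_P / coeff_R) = 1.671 * (2/3) = 1.114
mass_P = moles_P * M_P = 1.114 * 105.11
mass_P = 117.09254 g, rounded to 4 dp:

117.0925 g


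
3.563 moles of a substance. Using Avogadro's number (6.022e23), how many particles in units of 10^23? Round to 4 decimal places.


N = n * NA, then divide by 1e23 for the requested units.
N / 1e23 = n * 6.022
N / 1e23 = 3.563 * 6.022
N / 1e23 = 21.456386, rounded to 4 dp:

21.4564


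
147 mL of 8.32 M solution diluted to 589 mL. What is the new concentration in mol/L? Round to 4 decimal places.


Dilution: M1*V1 = M2*V2, solve for M2.
M2 = M1*V1 / V2
M2 = 8.32 * 147 / 589
M2 = 1223.04 / 589
M2 = 2.07646859 mol/L, rounded to 4 dp:

2.0765 mol/L


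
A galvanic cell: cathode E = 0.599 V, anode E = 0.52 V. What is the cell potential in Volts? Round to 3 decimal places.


Standard cell potential: E_cell = E_cathode - E_anode.
E_cell = 0.599 - (0.52)
E_cell = 0.079 V, rounded to 3 dp:

0.079 V


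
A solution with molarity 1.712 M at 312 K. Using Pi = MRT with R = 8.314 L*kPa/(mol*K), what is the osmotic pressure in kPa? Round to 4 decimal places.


Osmotic pressure (van't Hoff): Pi = M*R*T.
RT = 8.314 * 312 = 2593.968
Pi = 1.712 * 2593.968
Pi = 4440.873216 kPa, rounded to 4 dp:

4440.8732 kPa


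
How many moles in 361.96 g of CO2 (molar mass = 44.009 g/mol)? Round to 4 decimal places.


n = mass / M
n = 361.96 / 44.009
n = 8.22468132 mol, rounded to 4 dp:

8.2247 mol


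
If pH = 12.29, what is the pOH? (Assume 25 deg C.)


At 25 deg C, pH + pOH = 14.
pOH = 14 - pH = 14 - 12.29
pOH = 1.71:

1.71


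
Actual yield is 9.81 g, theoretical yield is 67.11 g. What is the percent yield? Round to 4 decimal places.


% yield = 100 * actual / theoretical
% yield = 100 * 9.81 / 67.11
% yield = 14.61779169 %, rounded to 4 dp:

14.6178 %


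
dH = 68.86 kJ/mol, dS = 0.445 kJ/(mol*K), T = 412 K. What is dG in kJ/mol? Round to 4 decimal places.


Gibbs: dG = dH - T*dS (consistent units, dS already in kJ/(mol*K)).
T*dS = 412 * 0.445 = 183.34
dG = 68.86 - (183.34)
dG = -114.48 kJ/mol, rounded to 4 dp:

-114.4800 kJ/mol


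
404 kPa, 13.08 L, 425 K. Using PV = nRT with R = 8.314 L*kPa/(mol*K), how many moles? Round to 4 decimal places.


PV = nRT, solve for n = PV / (RT).
PV = 404 * 13.08 = 5284.32
RT = 8.314 * 425 = 3533.45
n = 5284.32 / 3533.45
n = 1.49551288 mol, rounded to 4 dp:

1.4955 mol


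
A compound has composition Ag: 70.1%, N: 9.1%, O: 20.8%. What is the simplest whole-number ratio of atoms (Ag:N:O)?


Assume 100 g of compound, divide each mass% by atomic mass to get moles, then normalize by the smallest to get a raw atom ratio.
Moles per 100 g: Ag: 70.1/107.868 = 0.6499, N: 9.1/14.007 = 0.6497, O: 20.8/15.999 = 1.3001
Raw ratio (divide by min = 0.6497): Ag: 1.0, N: 1.0, O: 2.001
Multiply by 1 to clear fractions: Ag: 1.0 ~= 1, N: 1.0 ~= 1, O: 2.001 ~= 2
Reduce by GCD to get the simplest whole-number ratio:

1:1:2


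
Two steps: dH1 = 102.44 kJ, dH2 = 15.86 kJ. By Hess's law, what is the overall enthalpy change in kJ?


Hess's law: enthalpy is a state function, so add the step enthalpies.
dH_total = dH1 + dH2 = 102.44 + (15.86)
dH_total = 118.3 kJ:

118.30 kJ


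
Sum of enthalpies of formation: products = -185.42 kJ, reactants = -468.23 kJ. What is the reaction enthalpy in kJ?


dH_rxn = sum(dH_f products) - sum(dH_f reactants)
dH_rxn = -185.42 - (-468.23)
dH_rxn = 282.81 kJ:

282.81 kJ


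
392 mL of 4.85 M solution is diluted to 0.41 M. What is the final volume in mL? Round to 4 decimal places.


Dilution: M1*V1 = M2*V2, solve for V2.
V2 = M1*V1 / M2
V2 = 4.85 * 392 / 0.41
V2 = 1901.2 / 0.41
V2 = 4637.07317073 mL, rounded to 4 dp:

4637.0732 mL


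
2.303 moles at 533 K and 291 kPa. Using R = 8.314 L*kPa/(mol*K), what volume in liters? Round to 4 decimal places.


PV = nRT, solve for V = nRT / P.
nRT = 2.303 * 8.314 * 533 = 10205.4267
V = 10205.4267 / 291
V = 35.07019485 L, rounded to 4 dp:

35.0702 L


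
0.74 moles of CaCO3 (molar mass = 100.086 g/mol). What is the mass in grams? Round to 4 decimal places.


mass = n * M
mass = 0.74 * 100.086
mass = 74.06364 g, rounded to 4 dp:

74.0636 g


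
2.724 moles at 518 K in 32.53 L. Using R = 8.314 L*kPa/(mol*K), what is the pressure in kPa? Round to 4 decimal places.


PV = nRT, solve for P = nRT / V.
nRT = 2.724 * 8.314 * 518 = 11731.32
P = 11731.32 / 32.53
P = 360.63080234 kPa, rounded to 4 dp:

360.6308 kPa


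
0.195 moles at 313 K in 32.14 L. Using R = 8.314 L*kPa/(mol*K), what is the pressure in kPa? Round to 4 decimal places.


PV = nRT, solve for P = nRT / V.
nRT = 0.195 * 8.314 * 313 = 507.445
P = 507.445 / 32.14
P = 15.78858121 kPa, rounded to 4 dp:

15.7886 kPa


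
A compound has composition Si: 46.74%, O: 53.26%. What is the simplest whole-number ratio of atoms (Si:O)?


Assume 100 g of compound, divide each mass% by atomic mass to get moles, then normalize by the smallest to get a raw atom ratio.
Moles per 100 g: Si: 46.74/28.086 = 1.6642, O: 53.26/15.999 = 3.329
Raw ratio (divide by min = 1.6642): Si: 1.0, O: 2.0
Multiply by 1 to clear fractions: Si: 1.0 ~= 1, O: 2.0 ~= 2
Reduce by GCD to get the simplest whole-number ratio:

1:2


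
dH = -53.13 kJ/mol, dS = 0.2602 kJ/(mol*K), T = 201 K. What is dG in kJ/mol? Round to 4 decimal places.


Gibbs: dG = dH - T*dS (consistent units, dS already in kJ/(mol*K)).
T*dS = 201 * 0.2602 = 52.3002
dG = -53.13 - (52.3002)
dG = -105.4302 kJ/mol, rounded to 4 dp:

-105.4302 kJ/mol


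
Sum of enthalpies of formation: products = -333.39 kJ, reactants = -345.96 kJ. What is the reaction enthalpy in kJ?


dH_rxn = sum(dH_f products) - sum(dH_f reactants)
dH_rxn = -333.39 - (-345.96)
dH_rxn = 12.57 kJ:

12.57 kJ


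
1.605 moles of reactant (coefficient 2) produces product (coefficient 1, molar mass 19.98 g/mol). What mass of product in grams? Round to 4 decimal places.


Use the coefficient ratio to convert reactant moles to product moles, then multiply by the product's molar mass.
moles_P = moles_R * (coeff_P / coeff_R) = 1.605 * (1/2) = 0.8025
mass_P = moles_P * M_P = 0.8025 * 19.98
mass_P = 16.03395 g, rounded to 4 dp:

16.0340 g


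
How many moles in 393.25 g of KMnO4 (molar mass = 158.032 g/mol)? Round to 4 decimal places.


n = mass / M
n = 393.25 / 158.032
n = 2.48842007 mol, rounded to 4 dp:

2.4884 mol


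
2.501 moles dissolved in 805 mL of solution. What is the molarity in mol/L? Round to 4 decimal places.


Convert volume to liters: V_L = V_mL / 1000.
V_L = 805 / 1000 = 0.805 L
M = n / V_L = 2.501 / 0.805
M = 3.1068323 mol/L, rounded to 4 dp:

3.1068 mol/L


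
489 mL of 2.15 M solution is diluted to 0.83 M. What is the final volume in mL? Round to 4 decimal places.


Dilution: M1*V1 = M2*V2, solve for V2.
V2 = M1*V1 / M2
V2 = 2.15 * 489 / 0.83
V2 = 1051.35 / 0.83
V2 = 1266.68674699 mL, rounded to 4 dp:

1266.6867 mL


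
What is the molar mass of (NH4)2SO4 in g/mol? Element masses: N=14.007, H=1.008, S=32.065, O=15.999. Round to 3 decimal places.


M = sum(count * atomic_mass) over atoms.
M = 2*14.007 + 8*1.008 + 1*32.065 + 4*15.999
M = 28.014 + 8.064 + 32.065 + 63.996
M = 132.139 g/mol, rounded to 3 dp:

132.139 g/mol


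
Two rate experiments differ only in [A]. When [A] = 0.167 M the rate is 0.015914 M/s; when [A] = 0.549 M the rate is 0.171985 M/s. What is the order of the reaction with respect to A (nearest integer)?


Rate is proportional to [A]^n, so rate2/rate1 = ([A]2/[A]1)^n. Take logs to solve for n.
rate2/rate1 = 0.171985 / 0.015914 = 10.8072
[A]2/[A]1 = 0.549 / 0.167 = 3.2874
n = ln(10.8072) / ln(3.2874) = 2.0
Nearest integer order:

2


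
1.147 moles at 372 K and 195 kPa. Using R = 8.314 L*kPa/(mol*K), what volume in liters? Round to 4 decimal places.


PV = nRT, solve for V = nRT / P.
nRT = 1.147 * 8.314 * 372 = 3547.4508
V = 3547.4508 / 195
V = 18.19205538 L, rounded to 4 dp:

18.1921 L


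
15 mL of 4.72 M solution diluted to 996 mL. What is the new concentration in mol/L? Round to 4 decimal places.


Dilution: M1*V1 = M2*V2, solve for M2.
M2 = M1*V1 / V2
M2 = 4.72 * 15 / 996
M2 = 70.8 / 996
M2 = 0.07108434 mol/L, rounded to 4 dp:

0.0711 mol/L


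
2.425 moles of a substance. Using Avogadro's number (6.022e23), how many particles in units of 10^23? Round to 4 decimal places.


N = n * NA, then divide by 1e23 for the requested units.
N / 1e23 = n * 6.022
N / 1e23 = 2.425 * 6.022
N / 1e23 = 14.60335, rounded to 4 dp:

14.6034


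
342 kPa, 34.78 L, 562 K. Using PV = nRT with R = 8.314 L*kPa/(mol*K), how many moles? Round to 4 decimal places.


PV = nRT, solve for n = PV / (RT).
PV = 342 * 34.78 = 11894.76
RT = 8.314 * 562 = 4672.468
n = 11894.76 / 4672.468
n = 2.54571246 mol, rounded to 4 dp:

2.5457 mol


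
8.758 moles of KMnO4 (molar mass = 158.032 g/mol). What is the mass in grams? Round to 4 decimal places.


mass = n * M
mass = 8.758 * 158.032
mass = 1384.044256 g, rounded to 4 dp:

1384.0443 g


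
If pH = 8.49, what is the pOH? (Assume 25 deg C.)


At 25 deg C, pH + pOH = 14.
pOH = 14 - pH = 14 - 8.49
pOH = 5.51:

5.51


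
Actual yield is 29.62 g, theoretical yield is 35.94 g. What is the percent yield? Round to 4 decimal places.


% yield = 100 * actual / theoretical
% yield = 100 * 29.62 / 35.94
% yield = 82.41513634 %, rounded to 4 dp:

82.4151 %


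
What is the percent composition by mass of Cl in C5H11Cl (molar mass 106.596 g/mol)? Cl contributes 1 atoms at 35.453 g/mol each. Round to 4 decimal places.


pct = 100 * (n_elem * M_elem) / M_total
mass_contribution = 1 * 35.453 = 35.453 g/mol
pct = 100 * 35.453 / 106.596
pct = 33.25922173 %, rounded to 4 dp:

33.2592 %


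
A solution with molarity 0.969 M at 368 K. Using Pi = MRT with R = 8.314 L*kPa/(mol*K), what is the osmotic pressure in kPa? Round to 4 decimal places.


Osmotic pressure (van't Hoff): Pi = M*R*T.
RT = 8.314 * 368 = 3059.552
Pi = 0.969 * 3059.552
Pi = 2964.705888 kPa, rounded to 4 dp:

2964.7059 kPa


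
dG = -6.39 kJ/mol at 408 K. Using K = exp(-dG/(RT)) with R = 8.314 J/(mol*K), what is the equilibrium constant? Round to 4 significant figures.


dG is in kJ/mol; multiply by 1000 to match R in J/(mol*K).
RT = 8.314 * 408 = 3392.112 J/mol
exponent = -dG*1000 / (RT) = -(-6.39*1000) / 3392.112 = 1.88378214
K = exp(1.88378214)
K = 6.5783381, rounded to 4 significant figures:

6.578


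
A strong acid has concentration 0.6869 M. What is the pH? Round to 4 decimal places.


A strong acid dissociates completely, so [H+] equals the given concentration.
pH = -log10([H+]) = -log10(0.6869)
pH = 0.16310648, rounded to 4 dp:

0.1631


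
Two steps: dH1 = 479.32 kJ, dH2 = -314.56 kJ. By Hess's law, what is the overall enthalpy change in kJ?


Hess's law: enthalpy is a state function, so add the step enthalpies.
dH_total = dH1 + dH2 = 479.32 + (-314.56)
dH_total = 164.76 kJ:

164.76 kJ


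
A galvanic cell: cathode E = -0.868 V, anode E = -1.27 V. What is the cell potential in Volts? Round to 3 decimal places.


Standard cell potential: E_cell = E_cathode - E_anode.
E_cell = -0.868 - (-1.27)
E_cell = 0.402 V, rounded to 3 dp:

0.402 V


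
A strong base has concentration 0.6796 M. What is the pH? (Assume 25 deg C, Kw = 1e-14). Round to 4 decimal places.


A strong base dissociates completely, so [OH-] equals the given concentration.
pOH = -log10([OH-]) = -log10(0.6796) = 0.167747
pH = 14 - pOH = 14 - 0.167747
pH = 13.832253, rounded to 4 dp:

13.8323


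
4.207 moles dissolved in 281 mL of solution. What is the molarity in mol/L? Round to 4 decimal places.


Convert volume to liters: V_L = V_mL / 1000.
V_L = 281 / 1000 = 0.281 L
M = n / V_L = 4.207 / 0.281
M = 14.97153025 mol/L, rounded to 4 dp:

14.9715 mol/L


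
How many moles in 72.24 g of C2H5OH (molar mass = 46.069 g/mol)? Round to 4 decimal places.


n = mass / M
n = 72.24 / 46.069
n = 1.56808266 mol, rounded to 4 dp:

1.5681 mol


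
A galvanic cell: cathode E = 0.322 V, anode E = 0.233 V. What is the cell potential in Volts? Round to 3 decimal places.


Standard cell potential: E_cell = E_cathode - E_anode.
E_cell = 0.322 - (0.233)
E_cell = 0.089 V, rounded to 3 dp:

0.089 V


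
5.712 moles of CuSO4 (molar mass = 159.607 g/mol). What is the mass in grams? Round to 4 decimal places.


mass = n * M
mass = 5.712 * 159.607
mass = 911.675184 g, rounded to 4 dp:

911.6752 g


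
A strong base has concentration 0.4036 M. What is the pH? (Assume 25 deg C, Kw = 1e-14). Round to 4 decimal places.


A strong base dissociates completely, so [OH-] equals the given concentration.
pOH = -log10([OH-]) = -log10(0.4036) = 0.394049
pH = 14 - pOH = 14 - 0.394049
pH = 13.605951, rounded to 4 dp:

13.6060


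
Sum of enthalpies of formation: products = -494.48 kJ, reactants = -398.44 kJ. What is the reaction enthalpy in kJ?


dH_rxn = sum(dH_f products) - sum(dH_f reactants)
dH_rxn = -494.48 - (-398.44)
dH_rxn = -96.04 kJ:

-96.04 kJ


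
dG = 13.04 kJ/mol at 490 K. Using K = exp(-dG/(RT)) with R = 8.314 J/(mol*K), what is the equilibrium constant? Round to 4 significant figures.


dG is in kJ/mol; multiply by 1000 to match R in J/(mol*K).
RT = 8.314 * 490 = 4073.86 J/mol
exponent = -dG*1000 / (RT) = -(13.04*1000) / 4073.86 = -3.20089547
K = exp(-3.20089547)
K = 0.040725719, rounded to 4 significant figures:

0.04073


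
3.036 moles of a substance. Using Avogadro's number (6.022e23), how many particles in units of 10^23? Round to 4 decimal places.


N = n * NA, then divide by 1e23 for the requested units.
N / 1e23 = n * 6.022
N / 1e23 = 3.036 * 6.022
N / 1e23 = 18.282792, rounded to 4 dp:

18.2828


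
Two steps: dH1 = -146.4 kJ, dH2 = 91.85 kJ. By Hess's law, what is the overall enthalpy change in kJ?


Hess's law: enthalpy is a state function, so add the step enthalpies.
dH_total = dH1 + dH2 = -146.4 + (91.85)
dH_total = -54.55 kJ:

-54.55 kJ


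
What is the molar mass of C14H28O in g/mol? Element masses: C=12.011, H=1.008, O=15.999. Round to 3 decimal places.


M = sum(count * atomic_mass) over atoms.
M = 14*12.011 + 28*1.008 + 1*15.999
M = 168.154 + 28.224 + 15.999
M = 212.377 g/mol, rounded to 3 dp:

212.377 g/mol


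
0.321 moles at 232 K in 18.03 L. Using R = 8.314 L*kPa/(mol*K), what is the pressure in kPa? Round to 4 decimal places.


PV = nRT, solve for P = nRT / V.
nRT = 0.321 * 8.314 * 232 = 619.1602
P = 619.1602 / 18.03
P = 34.34055463 kPa, rounded to 4 dp:

34.3406 kPa


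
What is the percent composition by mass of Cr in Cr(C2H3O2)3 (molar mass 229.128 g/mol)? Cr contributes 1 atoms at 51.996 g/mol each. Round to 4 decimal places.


pct = 100 * (n_elem * M_elem) / M_total
mass_contribution = 1 * 51.996 = 51.996 g/mol
pct = 100 * 51.996 / 229.128
pct = 22.69299256 %, rounded to 4 dp:

22.6930 %


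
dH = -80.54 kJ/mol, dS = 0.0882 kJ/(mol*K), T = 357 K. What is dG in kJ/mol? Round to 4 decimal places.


Gibbs: dG = dH - T*dS (consistent units, dS already in kJ/(mol*K)).
T*dS = 357 * 0.0882 = 31.4874
dG = -80.54 - (31.4874)
dG = -112.0274 kJ/mol, rounded to 4 dp:

-112.0274 kJ/mol


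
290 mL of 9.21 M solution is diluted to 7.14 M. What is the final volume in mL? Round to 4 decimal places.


Dilution: M1*V1 = M2*V2, solve for V2.
V2 = M1*V1 / M2
V2 = 9.21 * 290 / 7.14
V2 = 2670.9 / 7.14
V2 = 374.07563025 mL, rounded to 4 dp:

374.0756 mL


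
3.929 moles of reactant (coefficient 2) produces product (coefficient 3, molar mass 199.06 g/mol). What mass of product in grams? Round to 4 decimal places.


Use the coefficient ratio to convert reactant moles to product moles, then multiply by the product's molar mass.
moles_P = moles_R * (coeff_P / coeff_R) = 3.929 * (3/2) = 5.8935
mass_P = moles_P * M_P = 5.8935 * 199.06
mass_P = 1173.16011 g, rounded to 4 dp:

1173.1601 g


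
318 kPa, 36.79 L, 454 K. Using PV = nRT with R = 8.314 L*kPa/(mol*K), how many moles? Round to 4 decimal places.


PV = nRT, solve for n = PV / (RT).
PV = 318 * 36.79 = 11699.22
RT = 8.314 * 454 = 3774.556
n = 11699.22 / 3774.556
n = 3.09949568 mol, rounded to 4 dp:

3.0995 mol


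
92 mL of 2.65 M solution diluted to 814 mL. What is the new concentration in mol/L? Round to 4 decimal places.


Dilution: M1*V1 = M2*V2, solve for M2.
M2 = M1*V1 / V2
M2 = 2.65 * 92 / 814
M2 = 243.8 / 814
M2 = 0.2995086 mol/L, rounded to 4 dp:

0.2995 mol/L


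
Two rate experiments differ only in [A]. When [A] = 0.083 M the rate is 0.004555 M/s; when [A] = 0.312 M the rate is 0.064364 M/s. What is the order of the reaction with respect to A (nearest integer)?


Rate is proportional to [A]^n, so rate2/rate1 = ([A]2/[A]1)^n. Take logs to solve for n.
rate2/rate1 = 0.064364 / 0.004555 = 14.1304
[A]2/[A]1 = 0.312 / 0.083 = 3.759
n = ln(14.1304) / ln(3.759) = 2.0
Nearest integer order:

2


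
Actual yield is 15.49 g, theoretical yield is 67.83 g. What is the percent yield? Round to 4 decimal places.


% yield = 100 * actual / theoretical
% yield = 100 * 15.49 / 67.83
% yield = 22.83650302 %, rounded to 4 dp:

22.8365 %


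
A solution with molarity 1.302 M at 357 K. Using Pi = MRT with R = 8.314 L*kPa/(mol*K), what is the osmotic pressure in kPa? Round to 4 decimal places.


Osmotic pressure (van't Hoff): Pi = M*R*T.
RT = 8.314 * 357 = 2968.098
Pi = 1.302 * 2968.098
Pi = 3864.463596 kPa, rounded to 4 dp:

3864.4636 kPa


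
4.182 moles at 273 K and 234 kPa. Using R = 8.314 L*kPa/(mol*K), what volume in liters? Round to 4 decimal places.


PV = nRT, solve for V = nRT / P.
nRT = 4.182 * 8.314 * 273 = 9491.9774
V = 9491.9774 / 234
V = 40.56400598 L, rounded to 4 dp:

40.5640 L


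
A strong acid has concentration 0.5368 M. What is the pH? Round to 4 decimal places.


A strong acid dissociates completely, so [H+] equals the given concentration.
pH = -log10([H+]) = -log10(0.5368)
pH = 0.27018749, rounded to 4 dp:

0.2702


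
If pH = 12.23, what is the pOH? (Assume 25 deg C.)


At 25 deg C, pH + pOH = 14.
pOH = 14 - pH = 14 - 12.23
pOH = 1.77:

1.77


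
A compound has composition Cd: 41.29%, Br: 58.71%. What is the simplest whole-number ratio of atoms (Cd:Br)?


Assume 100 g of compound, divide each mass% by atomic mass to get moles, then normalize by the smallest to get a raw atom ratio.
Moles per 100 g: Cd: 41.29/112.414 = 0.3673, Br: 58.71/79.904 = 0.7348
Raw ratio (divide by min = 0.3673): Cd: 1.0, Br: 2.0
Multiply by 1 to clear fractions: Cd: 1.0 ~= 1, Br: 2.0 ~= 2
Reduce by GCD to get the simplest whole-number ratio:

1:2


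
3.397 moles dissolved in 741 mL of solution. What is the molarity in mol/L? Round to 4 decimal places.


Convert volume to liters: V_L = V_mL / 1000.
V_L = 741 / 1000 = 0.741 L
M = n / V_L = 3.397 / 0.741
M = 4.58434548 mol/L, rounded to 4 dp:

4.5843 mol/L


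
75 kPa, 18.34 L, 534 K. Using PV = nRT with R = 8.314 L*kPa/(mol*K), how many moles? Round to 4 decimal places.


PV = nRT, solve for n = PV / (RT).
PV = 75 * 18.34 = 1375.5
RT = 8.314 * 534 = 4439.676
n = 1375.5 / 4439.676
n = 0.30981991 mol, rounded to 4 dp:

0.3098 mol


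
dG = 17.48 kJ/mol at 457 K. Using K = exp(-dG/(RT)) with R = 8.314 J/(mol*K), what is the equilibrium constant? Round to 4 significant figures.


dG is in kJ/mol; multiply by 1000 to match R in J/(mol*K).
RT = 8.314 * 457 = 3799.498 J/mol
exponent = -dG*1000 / (RT) = -(17.48*1000) / 3799.498 = -4.60060776
K = exp(-4.60060776)
K = 0.010045728, rounded to 4 significant figures:

0.01005


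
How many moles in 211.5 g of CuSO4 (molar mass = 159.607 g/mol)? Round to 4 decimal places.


n = mass / M
n = 211.5 / 159.607
n = 1.32512985 mol, rounded to 4 dp:

1.3251 mol


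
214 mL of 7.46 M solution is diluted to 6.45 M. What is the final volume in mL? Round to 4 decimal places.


Dilution: M1*V1 = M2*V2, solve for V2.
V2 = M1*V1 / M2
V2 = 7.46 * 214 / 6.45
V2 = 1596.44 / 6.45
V2 = 247.51007752 mL, rounded to 4 dp:

247.5101 mL


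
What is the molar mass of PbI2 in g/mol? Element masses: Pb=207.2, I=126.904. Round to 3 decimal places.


M = sum(count * atomic_mass) over atoms.
M = 1*207.2 + 2*126.904
M = 207.2 + 253.808
M = 461.008 g/mol, rounded to 3 dp:

461.008 g/mol


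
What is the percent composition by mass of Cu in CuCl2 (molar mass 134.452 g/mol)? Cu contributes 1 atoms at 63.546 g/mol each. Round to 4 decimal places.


pct = 100 * (n_elem * M_elem) / M_total
mass_contribution = 1 * 63.546 = 63.546 g/mol
pct = 100 * 63.546 / 134.452
pct = 47.26296373 %, rounded to 4 dp:

47.2630 %


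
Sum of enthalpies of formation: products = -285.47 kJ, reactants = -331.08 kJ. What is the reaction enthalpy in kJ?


dH_rxn = sum(dH_f products) - sum(dH_f reactants)
dH_rxn = -285.47 - (-331.08)
dH_rxn = 45.61 kJ:

45.61 kJ


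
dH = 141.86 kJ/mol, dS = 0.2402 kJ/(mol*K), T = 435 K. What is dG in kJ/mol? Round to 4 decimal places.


Gibbs: dG = dH - T*dS (consistent units, dS already in kJ/(mol*K)).
T*dS = 435 * 0.2402 = 104.487
dG = 141.86 - (104.487)
dG = 37.373 kJ/mol, rounded to 4 dp:

37.3730 kJ/mol


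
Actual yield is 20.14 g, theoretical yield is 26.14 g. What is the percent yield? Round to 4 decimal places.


% yield = 100 * actual / theoretical
% yield = 100 * 20.14 / 26.14
% yield = 77.04667177 %, rounded to 4 dp:

77.0467 %


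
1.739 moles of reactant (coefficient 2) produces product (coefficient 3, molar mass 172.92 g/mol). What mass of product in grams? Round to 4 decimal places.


Use the coefficient ratio to convert reactant moles to product moles, then multiply by the product's molar mass.
moles_P = moles_R * (coeff_P / coeff_R) = 1.739 * (3/2) = 2.6085
mass_P = moles_P * M_P = 2.6085 * 172.92
mass_P = 451.06182 g, rounded to 4 dp:

451.0618 g


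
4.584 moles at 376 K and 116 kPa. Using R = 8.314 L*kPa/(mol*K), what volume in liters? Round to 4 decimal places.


PV = nRT, solve for V = nRT / P.
nRT = 4.584 * 8.314 * 376 = 14329.8774
V = 14329.8774 / 116
V = 123.53342586 L, rounded to 4 dp:

123.5334 L


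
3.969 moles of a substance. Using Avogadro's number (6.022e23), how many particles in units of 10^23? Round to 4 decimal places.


N = n * NA, then divide by 1e23 for the requested units.
N / 1e23 = n * 6.022
N / 1e23 = 3.969 * 6.022
N / 1e23 = 23.901318, rounded to 4 dp:

23.9013


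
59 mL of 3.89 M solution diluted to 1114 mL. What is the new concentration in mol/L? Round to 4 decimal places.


Dilution: M1*V1 = M2*V2, solve for M2.
M2 = M1*V1 / V2
M2 = 3.89 * 59 / 1114
M2 = 229.51 / 1114
M2 = 0.20602334 mol/L, rounded to 4 dp:

0.2060 mol/L


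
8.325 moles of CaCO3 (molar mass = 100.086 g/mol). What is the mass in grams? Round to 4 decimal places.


mass = n * M
mass = 8.325 * 100.086
mass = 833.21595 g, rounded to 4 dp:

833.2160 g


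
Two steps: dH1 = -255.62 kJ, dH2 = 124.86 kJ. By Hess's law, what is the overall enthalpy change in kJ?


Hess's law: enthalpy is a state function, so add the step enthalpies.
dH_total = dH1 + dH2 = -255.62 + (124.86)
dH_total = -130.76 kJ:

-130.76 kJ


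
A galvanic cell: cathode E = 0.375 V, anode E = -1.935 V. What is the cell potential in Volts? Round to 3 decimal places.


Standard cell potential: E_cell = E_cathode - E_anode.
E_cell = 0.375 - (-1.935)
E_cell = 2.31 V, rounded to 3 dp:

2.310 V


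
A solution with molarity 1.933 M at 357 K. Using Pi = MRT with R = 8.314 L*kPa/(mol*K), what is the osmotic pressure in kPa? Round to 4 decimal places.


Osmotic pressure (van't Hoff): Pi = M*R*T.
RT = 8.314 * 357 = 2968.098
Pi = 1.933 * 2968.098
Pi = 5737.333434 kPa, rounded to 4 dp:

5737.3334 kPa


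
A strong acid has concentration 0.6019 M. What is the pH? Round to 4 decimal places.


A strong acid dissociates completely, so [H+] equals the given concentration.
pH = -log10([H+]) = -log10(0.6019)
pH = 0.22047566, rounded to 4 dp:

0.2205


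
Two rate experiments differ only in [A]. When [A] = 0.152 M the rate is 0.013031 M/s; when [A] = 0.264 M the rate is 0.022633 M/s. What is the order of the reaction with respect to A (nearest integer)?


Rate is proportional to [A]^n, so rate2/rate1 = ([A]2/[A]1)^n. Take logs to solve for n.
rate2/rate1 = 0.022633 / 0.013031 = 1.7369
[A]2/[A]1 = 0.264 / 0.152 = 1.7368
n = ln(1.7369) / ln(1.7368) = 1.0
Nearest integer order:

1


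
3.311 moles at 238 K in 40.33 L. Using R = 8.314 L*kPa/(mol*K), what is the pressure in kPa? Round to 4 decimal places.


PV = nRT, solve for P = nRT / V.
nRT = 3.311 * 8.314 * 238 = 6551.5817
P = 6551.5817 / 40.33
P = 162.44933548 kPa, rounded to 4 dp:

162.4493 kPa


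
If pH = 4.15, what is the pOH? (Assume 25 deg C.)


At 25 deg C, pH + pOH = 14.
pOH = 14 - pH = 14 - 4.15
pOH = 9.85:

9.85


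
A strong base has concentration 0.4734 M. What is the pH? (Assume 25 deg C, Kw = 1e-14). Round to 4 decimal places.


A strong base dissociates completely, so [OH-] equals the given concentration.
pOH = -log10([OH-]) = -log10(0.4734) = 0.324772
pH = 14 - pOH = 14 - 0.324772
pH = 13.675228, rounded to 4 dp:

13.6752


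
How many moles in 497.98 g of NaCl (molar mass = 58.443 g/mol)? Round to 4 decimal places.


n = mass / M
n = 497.98 / 58.443
n = 8.52078093 mol, rounded to 4 dp:

8.5208 mol


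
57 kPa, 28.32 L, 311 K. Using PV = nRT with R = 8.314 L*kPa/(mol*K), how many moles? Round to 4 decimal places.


PV = nRT, solve for n = PV / (RT).
PV = 57 * 28.32 = 1614.24
RT = 8.314 * 311 = 2585.654
n = 1614.24 / 2585.654
n = 0.62430627 mol, rounded to 4 dp:

0.6243 mol


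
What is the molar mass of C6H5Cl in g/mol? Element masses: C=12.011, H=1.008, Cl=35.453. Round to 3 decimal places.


M = sum(count * atomic_mass) over atoms.
M = 6*12.011 + 5*1.008 + 1*35.453
M = 72.066 + 5.04 + 35.453
M = 112.559 g/mol, rounded to 3 dp:

112.559 g/mol


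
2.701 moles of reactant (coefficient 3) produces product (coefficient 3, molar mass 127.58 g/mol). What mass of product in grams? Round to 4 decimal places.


Use the coefficient ratio to convert reactant moles to product moles, then multiply by the product's molar mass.
moles_P = moles_R * (coeff_P / coeff_R) = 2.701 * (3/3) = 2.701
mass_P = moles_P * M_P = 2.701 * 127.58
mass_P = 344.59358 g, rounded to 4 dp:

344.5936 g


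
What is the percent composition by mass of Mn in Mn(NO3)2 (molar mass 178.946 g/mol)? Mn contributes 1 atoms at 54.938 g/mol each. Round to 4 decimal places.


pct = 100 * (n_elem * M_elem) / M_total
mass_contribution = 1 * 54.938 = 54.938 g/mol
pct = 100 * 54.938 / 178.946
pct = 30.70088183 %, rounded to 4 dp:

30.7009 %


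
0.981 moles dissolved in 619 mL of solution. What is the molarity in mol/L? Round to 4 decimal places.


Convert volume to liters: V_L = V_mL / 1000.
V_L = 619 / 1000 = 0.619 L
M = n / V_L = 0.981 / 0.619
M = 1.58481422 mol/L, rounded to 4 dp:

1.5848 mol/L


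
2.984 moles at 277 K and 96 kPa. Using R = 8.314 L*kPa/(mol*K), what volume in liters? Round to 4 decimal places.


PV = nRT, solve for V = nRT / P.
nRT = 2.984 * 8.314 * 277 = 6872.0864
V = 6872.0864 / 96
V = 71.58423333 L, rounded to 4 dp:

71.5842 L


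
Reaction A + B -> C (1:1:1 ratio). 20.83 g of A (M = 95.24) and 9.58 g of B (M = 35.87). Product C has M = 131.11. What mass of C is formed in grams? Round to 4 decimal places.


Find moles of each reactant; the smaller value is the limiting reagent in a 1:1:1 reaction, so moles_C equals moles of the limiter.
n_A = mass_A / M_A = 20.83 / 95.24 = 0.218711 mol
n_B = mass_B / M_B = 9.58 / 35.87 = 0.267076 mol
Limiting reagent: A (smaller), n_limiting = 0.218711 mol
mass_C = n_limiting * M_C = 0.218711 * 131.11
mass_C = 28.67519921 g, rounded to 4 dp:

28.6752 g


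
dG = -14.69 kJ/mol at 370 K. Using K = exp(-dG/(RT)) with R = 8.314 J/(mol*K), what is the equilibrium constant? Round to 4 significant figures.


dG is in kJ/mol; multiply by 1000 to match R in J/(mol*K).
RT = 8.314 * 370 = 3076.18 J/mol
exponent = -dG*1000 / (RT) = -(-14.69*1000) / 3076.18 = 4.77540326
K = exp(4.77540326)
K = 118.55811, rounded to 4 significant figures:

118.6


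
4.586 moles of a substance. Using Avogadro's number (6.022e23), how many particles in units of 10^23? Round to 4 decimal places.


N = n * NA, then divide by 1e23 for the requested units.
N / 1e23 = n * 6.022
N / 1e23 = 4.586 * 6.022
N / 1e23 = 27.616892, rounded to 4 dp:

27.6169


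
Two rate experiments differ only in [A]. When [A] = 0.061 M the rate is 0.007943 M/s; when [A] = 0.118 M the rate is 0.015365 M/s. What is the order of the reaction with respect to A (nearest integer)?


Rate is proportional to [A]^n, so rate2/rate1 = ([A]2/[A]1)^n. Take logs to solve for n.
rate2/rate1 = 0.015365 / 0.007943 = 1.9344
[A]2/[A]1 = 0.118 / 0.061 = 1.9344
n = ln(1.9344) / ln(1.9344) = 1.0
Nearest integer order:

1


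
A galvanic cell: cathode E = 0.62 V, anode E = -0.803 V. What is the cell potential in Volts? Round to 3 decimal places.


Standard cell potential: E_cell = E_cathode - E_anode.
E_cell = 0.62 - (-0.803)
E_cell = 1.423 V, rounded to 3 dp:

1.423 V


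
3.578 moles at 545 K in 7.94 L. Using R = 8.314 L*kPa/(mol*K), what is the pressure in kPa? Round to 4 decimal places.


PV = nRT, solve for P = nRT / V.
nRT = 3.578 * 8.314 * 545 = 16212.3831
P = 16212.3831 / 7.94
P = 2041.86185139 kPa, rounded to 4 dp:

2041.8619 kPa


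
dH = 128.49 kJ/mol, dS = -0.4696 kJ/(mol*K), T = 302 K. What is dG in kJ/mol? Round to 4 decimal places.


Gibbs: dG = dH - T*dS (consistent units, dS already in kJ/(mol*K)).
T*dS = 302 * -0.4696 = -141.8192
dG = 128.49 - (-141.8192)
dG = 270.3092 kJ/mol, rounded to 4 dp:

270.3092 kJ/mol


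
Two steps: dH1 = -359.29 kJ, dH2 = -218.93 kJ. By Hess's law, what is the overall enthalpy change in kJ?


Hess's law: enthalpy is a state function, so add the step enthalpies.
dH_total = dH1 + dH2 = -359.29 + (-218.93)
dH_total = -578.22 kJ:

-578.22 kJ


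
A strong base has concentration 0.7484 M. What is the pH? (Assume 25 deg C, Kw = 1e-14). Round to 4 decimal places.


A strong base dissociates completely, so [OH-] equals the given concentration.
pOH = -log10([OH-]) = -log10(0.7484) = 0.125866
pH = 14 - pOH = 14 - 0.125866
pH = 13.874134, rounded to 4 dp:

13.8741


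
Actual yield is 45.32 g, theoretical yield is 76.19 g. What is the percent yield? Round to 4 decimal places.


% yield = 100 * actual / theoretical
% yield = 100 * 45.32 / 76.19
% yield = 59.48287177 %, rounded to 4 dp:

59.4829 %


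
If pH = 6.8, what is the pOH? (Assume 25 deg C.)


At 25 deg C, pH + pOH = 14.
pOH = 14 - pH = 14 - 6.8
pOH = 7.2:

7.20


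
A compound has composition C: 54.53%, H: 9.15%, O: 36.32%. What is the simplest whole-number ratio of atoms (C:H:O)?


Assume 100 g of compound, divide each mass% by atomic mass to get moles, then normalize by the smallest to get a raw atom ratio.
Moles per 100 g: C: 54.53/12.011 = 4.54, H: 9.15/1.008 = 9.0774, O: 36.32/15.999 = 2.2701
Raw ratio (divide by min = 2.2701): C: 2.0, H: 3.999, O: 1.0
Multiply by 1 to clear fractions: C: 2.0 ~= 2, H: 3.999 ~= 4, O: 1.0 ~= 1
Reduce by GCD to get the simplest whole-number ratio:

2:4:1


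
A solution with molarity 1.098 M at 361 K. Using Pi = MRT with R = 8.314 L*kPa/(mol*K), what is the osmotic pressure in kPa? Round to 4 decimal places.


Osmotic pressure (van't Hoff): Pi = M*R*T.
RT = 8.314 * 361 = 3001.354
Pi = 1.098 * 3001.354
Pi = 3295.486692 kPa, rounded to 4 dp:

3295.4867 kPa


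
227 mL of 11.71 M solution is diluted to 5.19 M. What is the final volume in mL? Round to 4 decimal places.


Dilution: M1*V1 = M2*V2, solve for V2.
V2 = M1*V1 / M2
V2 = 11.71 * 227 / 5.19
V2 = 2658.17 / 5.19
V2 = 512.17148362 mL, rounded to 4 dp:

512.1715 mL


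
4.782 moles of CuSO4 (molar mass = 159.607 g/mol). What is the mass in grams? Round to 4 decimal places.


mass = n * M
mass = 4.782 * 159.607
mass = 763.240674 g, rounded to 4 dp:

763.2407 g


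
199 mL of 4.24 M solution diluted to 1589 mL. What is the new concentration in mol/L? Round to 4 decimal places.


Dilution: M1*V1 = M2*V2, solve for M2.
M2 = M1*V1 / V2
M2 = 4.24 * 199 / 1589
M2 = 843.76 / 1589
M2 = 0.53100063 mol/L, rounded to 4 dp:

0.5310 mol/L


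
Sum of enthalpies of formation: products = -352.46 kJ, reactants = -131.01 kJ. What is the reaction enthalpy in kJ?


dH_rxn = sum(dH_f products) - sum(dH_f reactants)
dH_rxn = -352.46 - (-131.01)
dH_rxn = -221.45 kJ:

-221.45 kJ


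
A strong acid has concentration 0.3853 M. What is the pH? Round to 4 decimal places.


A strong acid dissociates completely, so [H+] equals the given concentration.
pH = -log10([H+]) = -log10(0.3853)
pH = 0.41420099, rounded to 4 dp:

0.4142


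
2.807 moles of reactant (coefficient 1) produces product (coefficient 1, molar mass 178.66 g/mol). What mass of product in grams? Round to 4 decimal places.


Use the coefficient ratio to convert reactant moles to product moles, then multiply by the product's molar mass.
moles_P = moles_R * (coeff_P / coeff_R) = 2.807 * (1/1) = 2.807
mass_P = moles_P * M_P = 2.807 * 178.66
mass_P = 501.49862 g, rounded to 4 dp:

501.4986 g


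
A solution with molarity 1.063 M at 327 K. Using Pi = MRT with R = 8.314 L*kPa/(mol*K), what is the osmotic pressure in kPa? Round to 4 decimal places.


Osmotic pressure (van't Hoff): Pi = M*R*T.
RT = 8.314 * 327 = 2718.678
Pi = 1.063 * 2718.678
Pi = 2889.954714 kPa, rounded to 4 dp:

2889.9547 kPa


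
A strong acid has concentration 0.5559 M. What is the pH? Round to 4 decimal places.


A strong acid dissociates completely, so [H+] equals the given concentration.
pH = -log10([H+]) = -log10(0.5559)
pH = 0.25500333, rounded to 4 dp:

0.2550


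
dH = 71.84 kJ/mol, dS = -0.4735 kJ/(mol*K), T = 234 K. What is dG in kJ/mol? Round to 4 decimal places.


Gibbs: dG = dH - T*dS (consistent units, dS already in kJ/(mol*K)).
T*dS = 234 * -0.4735 = -110.799
dG = 71.84 - (-110.799)
dG = 182.639 kJ/mol, rounded to 4 dp:

182.6390 kJ/mol


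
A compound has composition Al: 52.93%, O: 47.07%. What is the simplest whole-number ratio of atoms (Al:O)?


Assume 100 g of compound, divide each mass% by atomic mass to get moles, then normalize by the smallest to get a raw atom ratio.
Moles per 100 g: Al: 52.93/26.982 = 1.9617, O: 47.07/15.999 = 2.9421
Raw ratio (divide by min = 1.9617): Al: 1.0, O: 1.5
Multiply by 2 to clear fractions: Al: 2.0 ~= 2, O: 3.0 ~= 3
Reduce by GCD to get the simplest whole-number ratio:

2:3


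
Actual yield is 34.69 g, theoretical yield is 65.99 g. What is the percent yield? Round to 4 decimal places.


% yield = 100 * actual / theoretical
% yield = 100 * 34.69 / 65.99
% yield = 52.568571 %, rounded to 4 dp:

52.5686 %


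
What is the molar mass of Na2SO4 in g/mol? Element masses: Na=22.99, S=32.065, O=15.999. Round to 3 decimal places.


M = sum(count * atomic_mass) over atoms.
M = 2*22.99 + 1*32.065 + 4*15.999
M = 45.98 + 32.065 + 63.996
M = 142.041 g/mol, rounded to 3 dp:

142.041 g/mol
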